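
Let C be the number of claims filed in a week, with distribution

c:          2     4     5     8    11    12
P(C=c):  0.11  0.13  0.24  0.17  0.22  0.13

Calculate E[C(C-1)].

E[C(C-1)] = Σ c(c-1)·P(C=c)
 = 2·0.11 + 12·0.13 + 20·0.24 + 56·0.17 + 110·0.22 + 132·0.13
 = 0.22 + 1.56 + 4.8 + 9.52 + 24.2 + 17.16
 = 57.46

57.46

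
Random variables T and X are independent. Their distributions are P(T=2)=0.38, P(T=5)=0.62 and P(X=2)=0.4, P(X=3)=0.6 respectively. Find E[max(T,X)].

E[max(T,X)] = Σ_t Σ_x max(t,x) · P(T=t)P(X=x)
 = 2·0.152 + 3·0.228 + 5·0.248 + 5·0.372
 = 0.304 + 0.684 + 1.24 + 1.86
 = 4.088

4.088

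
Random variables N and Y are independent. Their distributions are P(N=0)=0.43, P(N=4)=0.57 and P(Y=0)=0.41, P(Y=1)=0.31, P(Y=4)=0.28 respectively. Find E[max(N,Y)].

2.8949

E[max(N,Y)] = Σ_n Σ_y max(n,y) · P(N=n)P(Y=y)
 = 0·0.1763 + 1·0.1333 + 4·0.1204 + 4·0.2337 + 4·0.1767 + 4·0.1596
 = 0 + 0.1333 + 0.4816 + 0.9348 + 0.7068 + 0.6384
 = 2.8949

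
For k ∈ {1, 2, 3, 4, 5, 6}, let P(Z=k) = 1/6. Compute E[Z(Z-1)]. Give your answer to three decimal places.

11.667

E[Z(Z-1)] = Σ z(z-1)·P(Z=z)
 = 0·1/6 + 2·1/6 + 6·1/6 + 12·1/6 + 20·1/6 + 30·1/6
 = 0 + 1/3 + 1 + 2 + 10/3 + 5
 = 35/3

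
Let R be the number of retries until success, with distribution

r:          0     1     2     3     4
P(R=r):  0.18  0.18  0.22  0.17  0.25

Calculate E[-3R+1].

-5.39

E[-3R+1] = Σ (-3r+1)·P(R=r)
 = 1·0.18 + (-2)·0.18 + (-5)·0.22 + (-8)·0.17 + (-11)·0.25
 = 0.18 + (-0.36) + (-1.1) + (-1.36) + (-2.75)
 = -5.39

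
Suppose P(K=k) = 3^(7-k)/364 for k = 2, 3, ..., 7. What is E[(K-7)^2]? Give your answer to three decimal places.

E[(K-7)^2] = Σ (k-7)^2·P(K=k)
 = 25·243/364 + 16·81/364 + 9·27/364 + 4·9/364 + 1·3/364 + 0·1/364
 = 6075/364 + 324/91 + 243/364 + 9/91 + 3/364 + 0
 = 7653/364

21.025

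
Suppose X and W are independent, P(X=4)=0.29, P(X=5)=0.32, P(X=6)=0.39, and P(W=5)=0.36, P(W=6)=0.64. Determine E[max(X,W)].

E[max(X,W)] = Σ_x Σ_w max(x,w) · P(X=x)P(W=w)
 = 5·0.1044 + 6·0.1856 + 5·0.1152 + 6·0.2048 + 6·0.1404 + 6·0.2496
 = 0.522 + 1.1136 + 0.576 + 1.2288 + 0.8424 + 1.4976
 = 5.7804

5.7804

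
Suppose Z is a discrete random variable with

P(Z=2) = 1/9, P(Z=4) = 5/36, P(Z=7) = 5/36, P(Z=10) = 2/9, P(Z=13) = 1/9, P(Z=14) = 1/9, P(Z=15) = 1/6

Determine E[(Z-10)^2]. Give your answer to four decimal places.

20.3056

E[(Z-10)^2] = Σ (z-10)^2·P(Z=z)
 = 64·1/9 + 36·5/36 + 9·5/36 + 0·2/9 + 9·1/9 + 16·1/9 + 25·1/6
 = 64/9 + 5 + 5/4 + 0 + 1 + 16/9 + 25/6
 = 731/36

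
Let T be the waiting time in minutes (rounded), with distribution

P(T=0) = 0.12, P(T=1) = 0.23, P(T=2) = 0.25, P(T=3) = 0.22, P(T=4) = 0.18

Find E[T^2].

E[T^2] = Σ t^2·P(T=t)
 = 0·0.12 + 1·0.23 + 4·0.25 + 9·0.22 + 16·0.18
 = 0 + 0.23 + 1 + 1.98 + 2.88
 = 6.09

6.09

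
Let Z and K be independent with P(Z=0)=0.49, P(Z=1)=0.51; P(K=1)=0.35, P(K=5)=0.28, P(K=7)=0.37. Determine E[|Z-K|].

3.83

E[|Z-K|] = Σ_z Σ_k |z-k| · P(Z=z)P(K=k)
 = 1·0.1715 + 5·0.1372 + 7·0.1813 + 0·0.1785 + 4·0.1428 + 6·0.1887
 = 0.1715 + 0.686 + 1.2691 + 0 + 0.5712 + 1.1322
 = 3.83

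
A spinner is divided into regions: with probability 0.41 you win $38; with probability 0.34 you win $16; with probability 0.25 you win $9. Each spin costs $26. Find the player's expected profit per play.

-2.73

E[payout] = 38·0.41 + 16·0.34 + 9·0.25
 = 15.58 + 5.44 + 2.25
 = 23.27
Net = 23.27 - 26 = -2.73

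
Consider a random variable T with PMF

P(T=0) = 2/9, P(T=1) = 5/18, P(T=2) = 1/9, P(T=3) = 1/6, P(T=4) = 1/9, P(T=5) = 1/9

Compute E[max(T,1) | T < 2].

1

P(T < 2) = 2/9 + 5/18 = 1/2.
E[max(T,1) | T < 2] = [1·2/9 + 1·5/18] / (1/2)
 = 1/2 / (1/2)
 = 1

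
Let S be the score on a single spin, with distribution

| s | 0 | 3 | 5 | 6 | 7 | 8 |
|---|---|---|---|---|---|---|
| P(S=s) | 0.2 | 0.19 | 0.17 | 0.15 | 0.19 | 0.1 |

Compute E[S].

E[S] = Σ s·P(S=s)
 = 0·0.2 + 3·0.19 + 5·0.17 + 6·0.15 + 7·0.19 + 8·0.1
 = 0 + 0.57 + 0.85 + 0.9 + 1.33 + 0.8
 = 4.45

4.45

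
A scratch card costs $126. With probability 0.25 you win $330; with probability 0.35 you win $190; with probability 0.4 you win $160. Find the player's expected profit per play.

E[payout] = 330·0.25 + 190·0.35 + 160·0.4
 = 82.5 + 66.5 + 64
 = 213
Net = 213 - 126 = 87

87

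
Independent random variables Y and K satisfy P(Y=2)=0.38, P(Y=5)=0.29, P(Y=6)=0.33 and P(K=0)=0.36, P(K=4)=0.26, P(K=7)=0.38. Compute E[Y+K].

7.89

E[Y+K] = Σ_y Σ_k (y+k) · P(Y=y)P(K=k)
 = 2·0.1368 + 6·0.0988 + 9·0.1444 + 5·0.1044 + 9·0.0754 + 12·0.1102 + 6·0.1188 + 10·0.0858 + 13·0.1254
 = 0.2736 + 0.5928 + 1.2996 + 0.522 + 0.6786 + 1.3224 + 0.7128 + 0.858 + 1.6302
 = 7.89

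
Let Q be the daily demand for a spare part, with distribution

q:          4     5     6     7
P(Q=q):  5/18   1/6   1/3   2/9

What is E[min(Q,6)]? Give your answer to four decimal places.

5.2778

E[min(Q,6)] = Σ min(q,6)·P(Q=q)
 = 4·5/18 + 5·1/6 + 6·1/3 + 6·2/9
 = 10/9 + 5/6 + 2 + 4/3
 = 95/18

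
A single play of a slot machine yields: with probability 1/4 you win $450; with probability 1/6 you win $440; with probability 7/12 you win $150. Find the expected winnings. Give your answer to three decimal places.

E[payout] = 450·1/4 + 440·1/6 + 150·7/12
 = 225/2 + 220/3 + 175/2
 = 820/3

273.333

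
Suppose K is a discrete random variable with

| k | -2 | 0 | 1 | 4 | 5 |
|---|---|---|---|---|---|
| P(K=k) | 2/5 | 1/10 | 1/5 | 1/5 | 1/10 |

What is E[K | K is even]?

0

P(K is even) = 2/5 + 1/10 + 1/5 = 7/10.
E[K | K is even] = [(-2)·2/5 + 0·1/10 + 4·1/5] / (7/10)
 = 0 / (7/10)
 = 0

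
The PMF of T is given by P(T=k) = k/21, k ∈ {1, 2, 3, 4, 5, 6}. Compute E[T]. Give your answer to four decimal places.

E[T] = Σ t·P(T=t)
 = 1·1/21 + 2·2/21 + 3·1/7 + 4·4/21 + 5·5/21 + 6·2/7
 = 1/21 + 4/21 + 3/7 + 16/21 + 25/21 + 12/7
 = 13/3

4.3333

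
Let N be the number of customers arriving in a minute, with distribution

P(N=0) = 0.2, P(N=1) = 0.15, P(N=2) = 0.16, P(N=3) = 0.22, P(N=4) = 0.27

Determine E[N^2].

E[N^2] = Σ n^2·P(N=n)
 = 0·0.2 + 1·0.15 + 4·0.16 + 9·0.22 + 16·0.27
 = 0 + 0.15 + 0.64 + 1.98 + 4.32
 = 7.09

7.09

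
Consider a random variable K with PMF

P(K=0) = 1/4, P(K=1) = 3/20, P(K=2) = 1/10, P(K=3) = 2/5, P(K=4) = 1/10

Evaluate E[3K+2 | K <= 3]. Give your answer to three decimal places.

7.167

P(K <= 3) = 1/4 + 3/20 + 1/10 + 2/5 = 9/10.
E[3K+2 | K <= 3] = [2·1/4 + 5·3/20 + 8·1/10 + 11·2/5] / (9/10)
 = 129/20 / (9/10)
 = 43/6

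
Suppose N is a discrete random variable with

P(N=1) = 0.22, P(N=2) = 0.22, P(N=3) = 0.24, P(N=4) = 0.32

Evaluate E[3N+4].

E[3N+4] = Σ (3n+4)·P(N=n)
 = 7·0.22 + 10·0.22 + 13·0.24 + 16·0.32
 = 1.54 + 2.2 + 3.12 + 5.12
 = 11.98

11.98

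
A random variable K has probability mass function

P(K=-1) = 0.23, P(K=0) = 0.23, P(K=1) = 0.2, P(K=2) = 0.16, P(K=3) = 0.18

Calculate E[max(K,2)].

E[max(K,2)] = Σ max(k,2)·P(K=k)
 = 2·0.23 + 2·0.23 + 2·0.2 + 2·0.16 + 3·0.18
 = 0.46 + 0.46 + 0.4 + 0.32 + 0.54
 = 2.18

2.18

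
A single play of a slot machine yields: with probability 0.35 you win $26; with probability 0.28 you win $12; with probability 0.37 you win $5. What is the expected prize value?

E[payout] = 26·0.35 + 12·0.28 + 5·0.37
 = 9.1 + 3.36 + 1.85
 = 14.31

14.31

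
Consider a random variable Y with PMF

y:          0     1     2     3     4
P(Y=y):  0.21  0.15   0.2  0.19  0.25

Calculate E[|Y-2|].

1.26

E[|Y-2|] = Σ |y-2|·P(Y=y)
 = 2·0.21 + 1·0.15 + 0·0.2 + 1·0.19 + 2·0.25
 = 0.42 + 0.15 + 0 + 0.19 + 0.5
 = 1.26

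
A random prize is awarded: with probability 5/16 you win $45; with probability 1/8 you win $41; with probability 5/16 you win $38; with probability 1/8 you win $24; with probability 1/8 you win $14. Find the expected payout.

E[payout] = 45·5/16 + 41·1/8 + 38·5/16 + 24·1/8 + 14·1/8
 = 225/16 + 41/8 + 95/8 + 3 + 7/4
 = 573/16

35.8125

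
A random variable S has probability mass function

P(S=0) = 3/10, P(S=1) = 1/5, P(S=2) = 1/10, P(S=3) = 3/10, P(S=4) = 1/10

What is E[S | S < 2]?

0.4

P(S < 2) = 3/10 + 1/5 = 1/2.
E[S | S < 2] = [0·3/10 + 1·1/5] / (1/2)
 = 1/5 / (1/2)
 = 2/5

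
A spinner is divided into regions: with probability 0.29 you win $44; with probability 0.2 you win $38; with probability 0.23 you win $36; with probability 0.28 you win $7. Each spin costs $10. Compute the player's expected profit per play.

E[payout] = 44·0.29 + 38·0.2 + 36·0.23 + 7·0.28
 = 12.76 + 7.6 + 8.28 + 1.96
 = 30.6
Net = 30.6 - 10 = 20.6

20.6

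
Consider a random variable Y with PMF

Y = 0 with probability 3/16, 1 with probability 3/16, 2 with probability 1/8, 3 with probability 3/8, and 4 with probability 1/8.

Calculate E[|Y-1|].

1.4375

E[|Y-1|] = Σ |y-1|·P(Y=y)
 = 1·3/16 + 0·3/16 + 1·1/8 + 2·3/8 + 3·1/8
 = 3/16 + 0 + 1/8 + 3/4 + 3/8
 = 23/16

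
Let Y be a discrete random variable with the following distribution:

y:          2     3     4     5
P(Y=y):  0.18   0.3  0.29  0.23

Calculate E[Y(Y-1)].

10.24

E[Y(Y-1)] = Σ y(y-1)·P(Y=y)
 = 2·0.18 + 6·0.3 + 12·0.29 + 20·0.23
 = 0.36 + 1.8 + 3.48 + 4.6
 = 10.24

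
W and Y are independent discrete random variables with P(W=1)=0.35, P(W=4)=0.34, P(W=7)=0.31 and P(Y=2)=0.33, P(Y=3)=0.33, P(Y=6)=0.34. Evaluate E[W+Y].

E[W+Y] = Σ_w Σ_y (w+y) · P(W=w)P(Y=y)
 = 3·0.1155 + 4·0.1155 + 7·0.119 + 6·0.1122 + 7·0.1122 + 10·0.1156 + 9·0.1023 + 10·0.1023 + 13·0.1054
 = 0.3465 + 0.462 + 0.833 + 0.6732 + 0.7854 + 1.156 + 0.9207 + 1.023 + 1.3702
 = 7.57

7.57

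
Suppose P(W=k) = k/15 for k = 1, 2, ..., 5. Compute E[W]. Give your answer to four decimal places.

3.6667

E[W] = Σ w·P(W=w)
 = 1·1/15 + 2·2/15 + 3·1/5 + 4·4/15 + 5·1/3
 = 1/15 + 4/15 + 3/5 + 16/15 + 5/3
 = 11/3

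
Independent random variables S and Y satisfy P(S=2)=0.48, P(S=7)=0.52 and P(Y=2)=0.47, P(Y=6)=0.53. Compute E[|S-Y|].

E[|S-Y|] = Σ_s Σ_y |s-y| · P(S=s)P(Y=y)
 = 0·0.2256 + 4·0.2544 + 5·0.2444 + 1·0.2756
 = 0 + 1.0176 + 1.222 + 0.2756
 = 2.5152

2.5152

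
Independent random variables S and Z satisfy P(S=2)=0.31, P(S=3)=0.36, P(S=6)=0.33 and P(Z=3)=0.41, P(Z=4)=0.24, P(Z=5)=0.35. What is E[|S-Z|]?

E[|S-Z|] = Σ_s Σ_z |s-z| · P(S=s)P(Z=z)
 = 1·0.1271 + 2·0.0744 + 3·0.1085 + 0·0.1476 + 1·0.0864 + 2·0.126 + 3·0.1353 + 2·0.0792 + 1·0.1155
 = 0.1271 + 0.1488 + 0.3255 + 0 + 0.0864 + 0.252 + 0.4059 + 0.1584 + 0.1155
 = 1.6196

1.6196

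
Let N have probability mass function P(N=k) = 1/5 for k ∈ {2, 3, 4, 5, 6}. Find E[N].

4

E[N] = Σ n·P(N=n)
 = 2·1/5 + 3·1/5 + 4·1/5 + 5·1/5 + 6·1/5
 = 2/5 + 3/5 + 4/5 + 1 + 6/5
 = 4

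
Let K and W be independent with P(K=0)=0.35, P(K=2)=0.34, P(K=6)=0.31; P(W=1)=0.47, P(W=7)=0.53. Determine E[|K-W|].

E[|K-W|] = Σ_k Σ_w |k-w| · P(K=k)P(W=w)
 = 1·0.1645 + 7·0.1855 + 1·0.1598 + 5·0.1802 + 5·0.1457 + 1·0.1643
 = 0.1645 + 1.2985 + 0.1598 + 0.901 + 0.7285 + 0.1643
 = 3.4166

3.4166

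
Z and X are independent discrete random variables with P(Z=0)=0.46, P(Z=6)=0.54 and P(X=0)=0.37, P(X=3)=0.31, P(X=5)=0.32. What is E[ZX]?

8.1972

E[ZX] = Σ_z Σ_x zx · P(Z=z)P(X=x)
 = 0·0.1702 + 0·0.1426 + 0·0.1472 + 0·0.1998 + 18·0.1674 + 30·0.1728
 = 0 + 0 + 0 + 0 + 3.0132 + 5.184
 = 8.1972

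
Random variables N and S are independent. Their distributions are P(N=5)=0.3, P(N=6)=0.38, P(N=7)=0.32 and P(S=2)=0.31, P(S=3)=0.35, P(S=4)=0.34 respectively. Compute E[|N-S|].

2.99

E[|N-S|] = Σ_n Σ_s |n-s| · P(N=n)P(S=s)
 = 3·0.093 + 2·0.105 + 1·0.102 + 4·0.1178 + 3·0.133 + 2·0.1292 + 5·0.0992 + 4·0.112 + 3·0.1088
 = 0.279 + 0.21 + 0.102 + 0.4712 + 0.399 + 0.2584 + 0.496 + 0.448 + 0.3264
 = 2.99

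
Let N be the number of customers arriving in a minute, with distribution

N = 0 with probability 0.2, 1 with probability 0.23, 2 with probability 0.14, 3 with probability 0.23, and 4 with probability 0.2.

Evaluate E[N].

2

E[N] = Σ n·P(N=n)
 = 0·0.2 + 1·0.23 + 2·0.14 + 3·0.23 + 4·0.2
 = 0 + 0.23 + 0.28 + 0.69 + 0.8
 = 2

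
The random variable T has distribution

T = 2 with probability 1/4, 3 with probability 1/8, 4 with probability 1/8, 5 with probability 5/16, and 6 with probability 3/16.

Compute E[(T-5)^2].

3.0625

E[(T-5)^2] = Σ (t-5)^2·P(T=t)
 = 9·1/4 + 4·1/8 + 1·1/8 + 0·5/16 + 1·3/16
 = 9/4 + 1/2 + 1/8 + 0 + 3/16
 = 49/16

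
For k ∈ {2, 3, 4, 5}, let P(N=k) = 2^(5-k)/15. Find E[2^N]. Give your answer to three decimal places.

8.533

E[2^N] = Σ 2^n·P(N=n)
 = 4·8/15 + 8·4/15 + 16·2/15 + 32·1/15
 = 32/15 + 32/15 + 32/15 + 32/15
 = 128/15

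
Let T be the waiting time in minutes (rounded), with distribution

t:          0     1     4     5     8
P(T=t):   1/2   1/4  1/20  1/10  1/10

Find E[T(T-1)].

8.2

E[T(T-1)] = Σ t(t-1)·P(T=t)
 = 0·1/2 + 0·1/4 + 12·1/20 + 20·1/10 + 56·1/10
 = 0 + 0 + 3/5 + 2 + 28/5
 = 41/5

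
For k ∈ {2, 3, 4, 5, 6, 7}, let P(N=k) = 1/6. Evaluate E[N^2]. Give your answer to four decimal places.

23.1667

E[N^2] = Σ n^2·P(N=n)
 = 4·1/6 + 9·1/6 + 16·1/6 + 25·1/6 + 36·1/6 + 49·1/6
 = 2/3 + 3/2 + 8/3 + 25/6 + 6 + 49/6
 = 139/6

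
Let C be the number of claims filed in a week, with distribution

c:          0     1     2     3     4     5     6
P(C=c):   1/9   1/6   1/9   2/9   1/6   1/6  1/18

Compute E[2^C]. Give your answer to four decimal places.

E[2^C] = Σ 2^c·P(C=c)
 = 1·1/9 + 2·1/6 + 4·1/9 + 8·2/9 + 16·1/6 + 32·1/6 + 64·1/18
 = 1/9 + 1/3 + 4/9 + 16/9 + 8/3 + 16/3 + 32/9
 = 128/9

14.2222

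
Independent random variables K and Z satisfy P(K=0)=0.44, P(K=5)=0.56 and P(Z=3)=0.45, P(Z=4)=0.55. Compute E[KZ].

E[KZ] = Σ_k Σ_z kz · P(K=k)P(Z=z)
 = 0·0.198 + 0·0.242 + 15·0.252 + 20·0.308
 = 0 + 0 + 3.78 + 6.16
 = 9.94

9.94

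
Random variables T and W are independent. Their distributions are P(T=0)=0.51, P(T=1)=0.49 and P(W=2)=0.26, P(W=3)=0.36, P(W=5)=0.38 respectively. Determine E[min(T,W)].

E[min(T,W)] = Σ_t Σ_w min(t,w) · P(T=t)P(W=w)
 = 0·0.1326 + 0·0.1836 + 0·0.1938 + 1·0.1274 + 1·0.1764 + 1·0.1862
 = 0 + 0 + 0 + 0.1274 + 0.1764 + 0.1862
 = 0.49

0.49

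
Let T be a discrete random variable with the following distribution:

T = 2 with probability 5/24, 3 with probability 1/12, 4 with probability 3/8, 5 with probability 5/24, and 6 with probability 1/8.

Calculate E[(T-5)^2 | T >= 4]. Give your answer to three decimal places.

0.706

P(T >= 4) = 3/8 + 5/24 + 1/8 = 17/24.
E[(T-5)^2 | T >= 4] = [1·3/8 + 0·5/24 + 1·1/8] / (17/24)
 = 1/2 / (17/24)
 = 12/17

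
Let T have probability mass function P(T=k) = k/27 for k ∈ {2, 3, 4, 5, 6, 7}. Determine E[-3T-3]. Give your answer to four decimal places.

E[-3T-3] = Σ (-3t-3)·P(T=t)
 = (-9)·2/27 + (-12)·1/9 + (-15)·4/27 + (-18)·5/27 + (-21)·2/9 + (-24)·7/27
 = (-2/3) + (-4/3) + (-20/9) + (-10/3) + (-14/3) + (-56/9)
 = -166/9

-18.4444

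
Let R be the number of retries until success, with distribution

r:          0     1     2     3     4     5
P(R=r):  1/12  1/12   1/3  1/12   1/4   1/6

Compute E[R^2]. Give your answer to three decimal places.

E[R^2] = Σ r^2·P(R=r)
 = 0·1/12 + 1·1/12 + 4·1/3 + 9·1/12 + 16·1/4 + 25·1/6
 = 0 + 1/12 + 4/3 + 3/4 + 4 + 25/6
 = 31/3

10.333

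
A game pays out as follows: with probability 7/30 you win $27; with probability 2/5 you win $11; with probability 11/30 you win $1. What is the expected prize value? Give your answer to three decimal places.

11.067

E[payout] = 27·7/30 + 11·2/5 + 1·11/30
 = 63/10 + 22/5 + 11/30
 = 166/15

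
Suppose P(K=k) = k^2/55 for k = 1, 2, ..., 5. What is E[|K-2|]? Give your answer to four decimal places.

E[|K-2|] = Σ |k-2|·P(K=k)
 = 1·1/55 + 0·4/55 + 1·9/55 + 2·16/55 + 3·5/11
 = 1/55 + 0 + 9/55 + 32/55 + 15/11
 = 117/55

2.1273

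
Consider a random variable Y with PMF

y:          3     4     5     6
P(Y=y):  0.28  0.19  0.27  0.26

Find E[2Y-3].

6.02

E[2Y-3] = Σ (2y-3)·P(Y=y)
 = 3·0.28 + 5·0.19 + 7·0.27 + 9·0.26
 = 0.84 + 0.95 + 1.89 + 2.34
 = 6.02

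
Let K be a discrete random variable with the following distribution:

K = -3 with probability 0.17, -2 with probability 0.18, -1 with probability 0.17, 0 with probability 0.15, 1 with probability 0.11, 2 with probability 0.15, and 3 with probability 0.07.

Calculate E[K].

E[K] = Σ k·P(K=k)
 = (-3)·0.17 + (-2)·0.18 + (-1)·0.17 + 0·0.15 + 1·0.11 + 2·0.15 + 3·0.07
 = (-0.51) + (-0.36) + (-0.17) + 0 + 0.11 + 0.3 + 0.21
 = -0.42

-0.42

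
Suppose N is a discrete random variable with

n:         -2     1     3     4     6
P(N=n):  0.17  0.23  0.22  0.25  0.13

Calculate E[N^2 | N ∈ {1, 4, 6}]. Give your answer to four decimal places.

P(N ∈ {1, 4, 6}) = 0.23 + 0.25 + 0.13 = 0.61.
E[N^2 | N ∈ {1, 4, 6}] = [1·0.23 + 16·0.25 + 36·0.13] / 0.61
 = 8.91 / 0.61
 = 891/61

14.6066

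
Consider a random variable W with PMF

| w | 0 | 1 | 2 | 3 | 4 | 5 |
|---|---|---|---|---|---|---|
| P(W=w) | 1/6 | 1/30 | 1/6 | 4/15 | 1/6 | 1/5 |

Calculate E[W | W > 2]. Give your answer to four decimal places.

3.8947

P(W > 2) = 4/15 + 1/6 + 1/5 = 19/30.
E[W | W > 2] = [3·4/15 + 4·1/6 + 5·1/5] / (19/30)
 = 37/15 / (19/30)
 = 74/19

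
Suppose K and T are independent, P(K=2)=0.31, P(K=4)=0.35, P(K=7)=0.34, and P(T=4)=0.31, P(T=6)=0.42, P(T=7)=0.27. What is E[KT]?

24.86

E[KT] = Σ_k Σ_t kt · P(K=k)P(T=t)
 = 8·0.0961 + 12·0.1302 + 14·0.0837 + 16·0.1085 + 24·0.147 + 28·0.0945 + 28·0.1054 + 42·0.1428 + 49·0.0918
 = 0.7688 + 1.5624 + 1.1718 + 1.736 + 3.528 + 2.646 + 2.9512 + 5.9976 + 4.4982
 = 24.86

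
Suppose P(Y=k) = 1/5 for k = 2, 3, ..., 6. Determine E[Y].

E[Y] = Σ y·P(Y=y)
 = 2·1/5 + 3·1/5 + 4·1/5 + 5·1/5 + 6·1/5
 = 2/5 + 3/5 + 4/5 + 1 + 6/5
 = 4

4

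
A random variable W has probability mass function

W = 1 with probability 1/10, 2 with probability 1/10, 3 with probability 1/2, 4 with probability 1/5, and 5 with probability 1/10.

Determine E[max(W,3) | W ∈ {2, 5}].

P(W ∈ {2, 5}) = 1/10 + 1/10 = 1/5.
E[max(W,3) | W ∈ {2, 5}] = [3·1/10 + 5·1/10] / (1/5)
 = 4/5 / (1/5)
 = 4

4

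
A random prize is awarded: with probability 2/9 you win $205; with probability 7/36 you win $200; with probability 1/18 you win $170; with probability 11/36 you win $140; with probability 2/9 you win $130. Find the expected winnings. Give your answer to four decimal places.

165.5556

E[payout] = 205·2/9 + 200·7/36 + 170·1/18 + 140·11/36 + 130·2/9
 = 410/9 + 350/9 + 85/9 + 385/9 + 260/9
 = 1490/9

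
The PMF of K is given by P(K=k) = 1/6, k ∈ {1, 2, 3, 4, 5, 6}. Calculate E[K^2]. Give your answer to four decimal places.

E[K^2] = Σ k^2·P(K=k)
 = 1·1/6 + 4·1/6 + 9·1/6 + 16·1/6 + 25·1/6 + 36·1/6
 = 1/6 + 2/3 + 3/2 + 8/3 + 25/6 + 6
 = 91/6

15.1667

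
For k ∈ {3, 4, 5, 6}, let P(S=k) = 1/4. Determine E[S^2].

21.5

E[S^2] = Σ s^2·P(S=s)
 = 9·1/4 + 16·1/4 + 25·1/4 + 36·1/4
 = 9/4 + 4 + 25/4 + 9
 = 43/2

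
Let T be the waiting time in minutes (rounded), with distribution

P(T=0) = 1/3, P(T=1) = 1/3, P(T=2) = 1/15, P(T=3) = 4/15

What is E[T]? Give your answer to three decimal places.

1.267

E[T] = Σ t·P(T=t)
 = 0·1/3 + 1·1/3 + 2·1/15 + 3·4/15
 = 0 + 1/3 + 2/15 + 4/5
 = 19/15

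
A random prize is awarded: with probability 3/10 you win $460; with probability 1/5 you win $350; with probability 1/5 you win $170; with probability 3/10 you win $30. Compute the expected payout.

251

E[payout] = 460·3/10 + 350·1/5 + 170·1/5 + 30·3/10
 = 138 + 70 + 34 + 9
 = 251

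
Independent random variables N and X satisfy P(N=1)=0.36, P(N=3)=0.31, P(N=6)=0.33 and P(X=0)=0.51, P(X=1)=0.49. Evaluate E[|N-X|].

E[|N-X|] = Σ_n Σ_x |n-x| · P(N=n)P(X=x)
 = 1·0.1836 + 0·0.1764 + 3·0.1581 + 2·0.1519 + 6·0.1683 + 5·0.1617
 = 0.1836 + 0 + 0.4743 + 0.3038 + 1.0098 + 0.8085
 = 2.78

2.78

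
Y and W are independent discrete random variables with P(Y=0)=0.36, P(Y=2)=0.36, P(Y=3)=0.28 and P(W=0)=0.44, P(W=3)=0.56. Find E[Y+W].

E[Y+W] = Σ_y Σ_w (y+w) · P(Y=y)P(W=w)
 = 0·0.1584 + 3·0.2016 + 2·0.1584 + 5·0.2016 + 3·0.1232 + 6·0.1568
 = 0 + 0.6048 + 0.3168 + 1.008 + 0.3696 + 0.9408
 = 3.24

3.24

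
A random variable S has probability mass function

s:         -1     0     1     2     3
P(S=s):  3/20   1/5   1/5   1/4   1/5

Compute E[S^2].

3.15

E[S^2] = Σ s^2·P(S=s)
 = 1·3/20 + 0·1/5 + 1·1/5 + 4·1/4 + 9·1/5
 = 3/20 + 0 + 1/5 + 1 + 9/5
 = 63/20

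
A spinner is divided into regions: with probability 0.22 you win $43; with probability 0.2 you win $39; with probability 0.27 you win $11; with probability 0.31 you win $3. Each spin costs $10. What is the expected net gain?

11.16

E[payout] = 43·0.22 + 39·0.2 + 11·0.27 + 3·0.31
 = 9.46 + 7.8 + 2.97 + 0.93
 = 21.16
Net = 21.16 - 10 = 11.16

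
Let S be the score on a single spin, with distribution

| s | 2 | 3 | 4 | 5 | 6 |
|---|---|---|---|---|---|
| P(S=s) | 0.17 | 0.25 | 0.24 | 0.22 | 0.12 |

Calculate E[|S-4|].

E[|S-4|] = Σ |s-4|·P(S=s)
 = 2·0.17 + 1·0.25 + 0·0.24 + 1·0.22 + 2·0.12
 = 0.34 + 0.25 + 0 + 0.22 + 0.24
 = 1.05

1.05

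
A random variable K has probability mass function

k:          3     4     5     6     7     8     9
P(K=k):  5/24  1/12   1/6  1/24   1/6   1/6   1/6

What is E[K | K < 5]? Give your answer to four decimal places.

3.2857

P(K < 5) = 5/24 + 1/12 = 7/24.
E[K | K < 5] = [3·5/24 + 4·1/12] / (7/24)
 = 23/24 / (7/24)
 = 23/7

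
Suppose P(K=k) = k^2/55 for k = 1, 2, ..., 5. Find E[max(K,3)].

E[max(K,3)] = Σ max(k,3)·P(K=k)
 = 3·1/55 + 3·4/55 + 3·9/55 + 4·16/55 + 5·5/11
 = 3/55 + 12/55 + 27/55 + 64/55 + 25/11
 = 21/5

4.2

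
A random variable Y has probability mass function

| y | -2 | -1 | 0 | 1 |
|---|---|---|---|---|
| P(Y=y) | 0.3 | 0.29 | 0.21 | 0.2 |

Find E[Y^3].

E[Y^3] = Σ y^3·P(Y=y)
 = (-8)·0.3 + (-1)·0.29 + 0·0.21 + 1·0.2
 = (-2.4) + (-0.29) + 0 + 0.2
 = -2.49

-2.49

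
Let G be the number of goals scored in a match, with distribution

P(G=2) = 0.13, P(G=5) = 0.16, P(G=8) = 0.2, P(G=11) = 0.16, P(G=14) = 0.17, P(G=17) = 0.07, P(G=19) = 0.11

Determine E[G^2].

E[G^2] = Σ g^2·P(G=g)
 = 4·0.13 + 25·0.16 + 64·0.2 + 121·0.16 + 196·0.17 + 289·0.07 + 361·0.11
 = 0.52 + 4 + 12.8 + 19.36 + 33.32 + 20.23 + 39.71
 = 129.94

129.94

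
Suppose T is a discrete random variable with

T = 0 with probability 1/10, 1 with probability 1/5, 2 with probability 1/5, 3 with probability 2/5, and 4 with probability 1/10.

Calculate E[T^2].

E[T^2] = Σ t^2·P(T=t)
 = 0·1/10 + 1·1/5 + 4·1/5 + 9·2/5 + 16·1/10
 = 0 + 1/5 + 4/5 + 18/5 + 8/5
 = 31/5

6.2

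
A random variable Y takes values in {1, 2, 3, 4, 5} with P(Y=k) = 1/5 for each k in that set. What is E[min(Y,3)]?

E[min(Y,3)] = Σ min(y,3)·P(Y=y)
 = 1·1/5 + 2·1/5 + 3·1/5 + 3·1/5 + 3·1/5
 = 1/5 + 2/5 + 3/5 + 3/5 + 3/5
 = 12/5

2.4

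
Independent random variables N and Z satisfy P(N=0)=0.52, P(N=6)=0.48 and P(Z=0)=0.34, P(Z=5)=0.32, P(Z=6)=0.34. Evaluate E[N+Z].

6.52

E[N+Z] = Σ_n Σ_z (n+z) · P(N=n)P(Z=z)
 = 0·0.1768 + 5·0.1664 + 6·0.1768 + 6·0.1632 + 11·0.1536 + 12·0.1632
 = 0 + 0.832 + 1.0608 + 0.9792 + 1.6896 + 1.9584
 = 6.52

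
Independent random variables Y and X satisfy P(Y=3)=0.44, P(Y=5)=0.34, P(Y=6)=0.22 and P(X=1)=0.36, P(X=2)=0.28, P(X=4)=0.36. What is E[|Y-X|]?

2.2968

E[|Y-X|] = Σ_y Σ_x |y-x| · P(Y=y)P(X=x)
 = 2·0.1584 + 1·0.1232 + 1·0.1584 + 4·0.1224 + 3·0.0952 + 1·0.1224 + 5·0.0792 + 4·0.0616 + 2·0.0792
 = 0.3168 + 0.1232 + 0.1584 + 0.4896 + 0.2856 + 0.1224 + 0.396 + 0.2464 + 0.1584
 = 2.2968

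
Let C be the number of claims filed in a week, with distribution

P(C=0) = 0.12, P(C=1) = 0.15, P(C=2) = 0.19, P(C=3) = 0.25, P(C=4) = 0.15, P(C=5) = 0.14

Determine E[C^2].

9.06

E[C^2] = Σ c^2·P(C=c)
 = 0·0.12 + 1·0.15 + 4·0.19 + 9·0.25 + 16·0.15 + 25·0.14
 = 0 + 0.15 + 0.76 + 2.25 + 2.4 + 3.5
 = 9.06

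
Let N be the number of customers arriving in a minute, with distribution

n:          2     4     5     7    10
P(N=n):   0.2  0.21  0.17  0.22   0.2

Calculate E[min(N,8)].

E[min(N,8)] = Σ min(n,8)·P(N=n)
 = 2·0.2 + 4·0.21 + 5·0.17 + 7·0.22 + 8·0.2
 = 0.4 + 0.84 + 0.85 + 1.54 + 1.6
 = 5.23

5.23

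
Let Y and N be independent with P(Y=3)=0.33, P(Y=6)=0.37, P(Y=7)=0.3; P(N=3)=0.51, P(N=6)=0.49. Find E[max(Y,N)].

E[max(Y,N)] = Σ_y Σ_n max(y,n) · P(Y=y)P(N=n)
 = 3·0.1683 + 6·0.1617 + 6·0.1887 + 6·0.1813 + 7·0.153 + 7·0.147
 = 0.5049 + 0.9702 + 1.1322 + 1.0878 + 1.071 + 1.029
 = 5.7951

5.7951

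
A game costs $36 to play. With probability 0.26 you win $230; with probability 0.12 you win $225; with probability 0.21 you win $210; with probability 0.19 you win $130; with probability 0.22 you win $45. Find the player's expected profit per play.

E[payout] = 230·0.26 + 225·0.12 + 210·0.21 + 130·0.19 + 45·0.22
 = 59.8 + 27 + 44.1 + 24.7 + 9.9
 = 165.5
Net = 165.5 - 36 = 129.5

129.5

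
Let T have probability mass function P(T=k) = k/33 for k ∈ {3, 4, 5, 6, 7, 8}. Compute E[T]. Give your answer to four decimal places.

6.0303

E[T] = Σ t·P(T=t)
 = 3·1/11 + 4·4/33 + 5·5/33 + 6·2/11 + 7·7/33 + 8·8/33
 = 3/11 + 16/33 + 25/33 + 12/11 + 49/33 + 64/33
 = 199/33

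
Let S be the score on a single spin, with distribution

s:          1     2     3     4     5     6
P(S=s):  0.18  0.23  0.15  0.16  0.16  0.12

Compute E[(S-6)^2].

10.33

E[(S-6)^2] = Σ (s-6)^2·P(S=s)
 = 25·0.18 + 16·0.23 + 9·0.15 + 4·0.16 + 1·0.16 + 0·0.12
 = 4.5 + 3.68 + 1.35 + 0.64 + 0.16 + 0
 = 10.33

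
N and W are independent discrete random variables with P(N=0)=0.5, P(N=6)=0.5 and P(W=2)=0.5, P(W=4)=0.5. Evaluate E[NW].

9

E[NW] = Σ_n Σ_w nw · P(N=n)P(W=w)
 = 0·0.25 + 0·0.25 + 12·0.25 + 24·0.25
 = 0 + 0 + 3 + 6
 = 9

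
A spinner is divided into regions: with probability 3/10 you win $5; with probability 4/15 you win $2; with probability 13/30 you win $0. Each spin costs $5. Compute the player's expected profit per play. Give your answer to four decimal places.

-2.9667

E[payout] = 5·3/10 + 2·4/15 + 0·13/30
 = 3/2 + 8/15 + 0
 = 61/30
Net = 61/30 - 5 = -89/30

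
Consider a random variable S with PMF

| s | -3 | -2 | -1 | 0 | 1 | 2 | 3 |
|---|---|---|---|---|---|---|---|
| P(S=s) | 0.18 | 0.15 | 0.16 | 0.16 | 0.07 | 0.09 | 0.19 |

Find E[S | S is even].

-0.3

P(S is even) = 0.15 + 0.16 + 0.09 = 0.4.
E[S | S is even] = [(-2)·0.15 + 0·0.16 + 2·0.09] / 0.4
 = -0.12 / 0.4
 = -3/10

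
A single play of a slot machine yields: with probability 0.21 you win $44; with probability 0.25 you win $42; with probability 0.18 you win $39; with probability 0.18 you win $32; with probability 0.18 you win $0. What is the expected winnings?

E[payout] = 44·0.21 + 42·0.25 + 39·0.18 + 32·0.18 + 0·0.18
 = 9.24 + 10.5 + 7.02 + 5.76 + 0
 = 32.52

32.52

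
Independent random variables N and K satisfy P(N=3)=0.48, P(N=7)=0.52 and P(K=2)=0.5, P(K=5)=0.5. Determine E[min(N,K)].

3.02

E[min(N,K)] = Σ_n Σ_k min(n,k) · P(N=n)P(K=k)
 = 2·0.24 + 3·0.24 + 2·0.26 + 5·0.26
 = 0.48 + 0.72 + 0.52 + 1.3
 = 3.02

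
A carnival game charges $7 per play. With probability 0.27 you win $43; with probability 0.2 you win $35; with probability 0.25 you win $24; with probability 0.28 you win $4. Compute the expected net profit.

18.73

E[payout] = 43·0.27 + 35·0.2 + 24·0.25 + 4·0.28
 = 11.61 + 7 + 6 + 1.12
 = 25.73
Net = 25.73 - 7 = 18.73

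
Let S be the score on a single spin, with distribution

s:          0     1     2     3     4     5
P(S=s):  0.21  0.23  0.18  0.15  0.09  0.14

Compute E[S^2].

E[S^2] = Σ s^2·P(S=s)
 = 0·0.21 + 1·0.23 + 4·0.18 + 9·0.15 + 16·0.09 + 25·0.14
 = 0 + 0.23 + 0.72 + 1.35 + 1.44 + 3.5
 = 7.24

7.24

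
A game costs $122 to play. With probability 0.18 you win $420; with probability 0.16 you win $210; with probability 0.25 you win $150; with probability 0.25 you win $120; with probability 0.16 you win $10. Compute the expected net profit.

56.3

E[payout] = 420·0.18 + 210·0.16 + 150·0.25 + 120·0.25 + 10·0.16
 = 75.6 + 33.6 + 37.5 + 30 + 1.6
 = 178.3
Net = 178.3 - 122 = 56.3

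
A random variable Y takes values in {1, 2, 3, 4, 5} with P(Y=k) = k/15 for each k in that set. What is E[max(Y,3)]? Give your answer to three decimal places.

3.933

E[max(Y,3)] = Σ max(y,3)·P(Y=y)
 = 3·1/15 + 3·2/15 + 3·1/5 + 4·4/15 + 5·1/3
 = 1/5 + 2/5 + 3/5 + 16/15 + 5/3
 = 59/15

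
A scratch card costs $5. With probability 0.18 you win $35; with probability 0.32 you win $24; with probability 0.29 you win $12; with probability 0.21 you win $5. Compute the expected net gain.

E[payout] = 35·0.18 + 24·0.32 + 12·0.29 + 5·0.21
 = 6.3 + 7.68 + 3.48 + 1.05
 = 18.51
Net = 18.51 - 5 = 13.51

13.51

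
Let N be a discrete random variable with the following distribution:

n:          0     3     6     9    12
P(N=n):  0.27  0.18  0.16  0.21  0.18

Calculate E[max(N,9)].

9.54

E[max(N,9)] = Σ max(n,9)·P(N=n)
 = 9·0.27 + 9·0.18 + 9·0.16 + 9·0.21 + 12·0.18
 = 2.43 + 1.62 + 1.44 + 1.89 + 2.16
 = 9.54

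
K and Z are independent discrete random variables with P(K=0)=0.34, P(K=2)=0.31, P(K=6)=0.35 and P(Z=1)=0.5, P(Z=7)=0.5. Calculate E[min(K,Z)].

1.69

E[min(K,Z)] = Σ_k Σ_z min(k,z) · P(K=k)P(Z=z)
 = 0·0.17 + 0·0.17 + 1·0.155 + 2·0.155 + 1·0.175 + 6·0.175
 = 0 + 0 + 0.155 + 0.31 + 0.175 + 1.05
 = 1.69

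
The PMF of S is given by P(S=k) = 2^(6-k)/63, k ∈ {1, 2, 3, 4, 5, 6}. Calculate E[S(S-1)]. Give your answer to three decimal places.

3.143

E[S(S-1)] = Σ s(s-1)·P(S=s)
 = 0·32/63 + 2·16/63 + 6·8/63 + 12·4/63 + 20·2/63 + 30·1/63
 = 0 + 32/63 + 16/21 + 16/21 + 40/63 + 10/21
 = 22/7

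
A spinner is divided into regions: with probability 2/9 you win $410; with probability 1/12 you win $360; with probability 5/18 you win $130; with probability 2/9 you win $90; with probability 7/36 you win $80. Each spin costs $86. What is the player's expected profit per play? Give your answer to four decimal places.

106.7778

E[payout] = 410·2/9 + 360·1/12 + 130·5/18 + 90·2/9 + 80·7/36
 = 820/9 + 30 + 325/9 + 20 + 140/9
 = 1735/9
Net = 1735/9 - 86 = 961/9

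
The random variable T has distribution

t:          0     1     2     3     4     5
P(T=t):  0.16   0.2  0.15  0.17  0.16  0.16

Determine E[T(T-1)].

6.44

E[T(T-1)] = Σ t(t-1)·P(T=t)
 = 0·0.16 + 0·0.2 + 2·0.15 + 6·0.17 + 12·0.16 + 20·0.16
 = 0 + 0 + 0.3 + 1.02 + 1.92 + 3.2
 = 6.44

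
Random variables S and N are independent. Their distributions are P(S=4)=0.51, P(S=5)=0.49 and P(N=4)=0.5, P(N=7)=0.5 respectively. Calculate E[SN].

E[SN] = Σ_s Σ_n sn · P(S=s)P(N=n)
 = 16·0.255 + 28·0.255 + 20·0.245 + 35·0.245
 = 4.08 + 7.14 + 4.9 + 8.575
 = 24.695

24.695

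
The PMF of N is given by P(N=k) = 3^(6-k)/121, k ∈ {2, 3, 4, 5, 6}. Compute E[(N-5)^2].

7

E[(N-5)^2] = Σ (n-5)^2·P(N=n)
 = 9·81/121 + 4·27/121 + 1·9/121 + 0·3/121 + 1·1/121
 = 729/121 + 108/121 + 9/121 + 0 + 1/121
 = 7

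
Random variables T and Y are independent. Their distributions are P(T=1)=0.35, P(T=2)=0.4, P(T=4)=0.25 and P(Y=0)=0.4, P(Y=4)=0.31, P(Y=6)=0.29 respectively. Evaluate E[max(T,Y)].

3.84

E[max(T,Y)] = Σ_t Σ_y max(t,y) · P(T=t)P(Y=y)
 = 1·0.14 + 4·0.1085 + 6·0.1015 + 2·0.16 + 4·0.124 + 6·0.116 + 4·0.1 + 4·0.0775 + 6·0.0725
 = 0.14 + 0.434 + 0.609 + 0.32 + 0.496 + 0.696 + 0.4 + 0.31 + 0.435
 = 3.84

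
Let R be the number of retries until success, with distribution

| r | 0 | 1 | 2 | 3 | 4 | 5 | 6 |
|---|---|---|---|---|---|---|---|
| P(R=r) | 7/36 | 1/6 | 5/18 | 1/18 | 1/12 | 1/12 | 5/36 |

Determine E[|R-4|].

2.25

E[|R-4|] = Σ |r-4|·P(R=r)
 = 4·7/36 + 3·1/6 + 2·5/18 + 1·1/18 + 0·1/12 + 1·1/12 + 2·5/36
 = 7/9 + 1/2 + 5/9 + 1/18 + 0 + 1/12 + 5/18
 = 9/4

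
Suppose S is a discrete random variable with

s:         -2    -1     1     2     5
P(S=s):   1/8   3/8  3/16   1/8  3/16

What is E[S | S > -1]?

P(S > -1) = 3/16 + 1/8 + 3/16 = 1/2.
E[S | S > -1] = [1·3/16 + 2·1/8 + 5·3/16] / (1/2)
 = 11/8 / (1/2)
 = 11/4

2.75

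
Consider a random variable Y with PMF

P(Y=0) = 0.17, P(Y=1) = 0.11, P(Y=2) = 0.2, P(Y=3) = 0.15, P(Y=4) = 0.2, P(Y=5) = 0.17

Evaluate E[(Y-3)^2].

3.05

E[(Y-3)^2] = Σ (y-3)^2·P(Y=y)
 = 9·0.17 + 4·0.11 + 1·0.2 + 0·0.15 + 1·0.2 + 4·0.17
 = 1.53 + 0.44 + 0.2 + 0 + 0.2 + 0.68
 = 3.05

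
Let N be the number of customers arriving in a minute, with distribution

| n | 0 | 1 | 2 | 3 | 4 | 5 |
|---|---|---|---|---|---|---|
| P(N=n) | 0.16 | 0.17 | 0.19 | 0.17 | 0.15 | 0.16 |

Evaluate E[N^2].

E[N^2] = Σ n^2·P(N=n)
 = 0·0.16 + 1·0.17 + 4·0.19 + 9·0.17 + 16·0.15 + 25·0.16
 = 0 + 0.17 + 0.76 + 1.53 + 2.4 + 4
 = 8.86

8.86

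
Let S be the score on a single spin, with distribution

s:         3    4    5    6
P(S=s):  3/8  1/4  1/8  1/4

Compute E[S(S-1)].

15.25

E[S(S-1)] = Σ s(s-1)·P(S=s)
 = 6·3/8 + 12·1/4 + 20·1/8 + 30·1/4
 = 9/4 + 3 + 5/2 + 15/2
 = 61/4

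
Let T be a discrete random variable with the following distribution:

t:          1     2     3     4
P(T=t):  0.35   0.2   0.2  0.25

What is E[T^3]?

E[T^3] = Σ t^3·P(T=t)
 = 1·0.35 + 8·0.2 + 27·0.2 + 64·0.25
 = 0.35 + 1.6 + 5.4 + 16
 = 23.35

23.35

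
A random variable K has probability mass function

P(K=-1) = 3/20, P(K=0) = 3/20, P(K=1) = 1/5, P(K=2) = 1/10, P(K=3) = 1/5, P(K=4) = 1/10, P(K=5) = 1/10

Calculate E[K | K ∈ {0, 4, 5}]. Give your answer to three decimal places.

2.571

P(K ∈ {0, 4, 5}) = 3/20 + 1/10 + 1/10 = 7/20.
E[K | K ∈ {0, 4, 5}] = [0·3/20 + 4·1/10 + 5·1/10] / (7/20)
 = 9/10 / (7/20)
 = 18/7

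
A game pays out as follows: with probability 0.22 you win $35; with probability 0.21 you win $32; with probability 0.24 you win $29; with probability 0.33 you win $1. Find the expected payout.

E[payout] = 35·0.22 + 32·0.21 + 29·0.24 + 1·0.33
 = 7.7 + 6.72 + 6.96 + 0.33
 = 21.71

21.71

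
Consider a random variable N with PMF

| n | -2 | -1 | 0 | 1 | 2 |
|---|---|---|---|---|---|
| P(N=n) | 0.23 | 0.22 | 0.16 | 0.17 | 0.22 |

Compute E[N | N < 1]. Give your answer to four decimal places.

-1.1148

P(N < 1) = 0.23 + 0.22 + 0.16 = 0.61.
E[N | N < 1] = [(-2)·0.23 + (-1)·0.22 + 0·0.16] / 0.61
 = -0.68 / 0.61
 = -68/61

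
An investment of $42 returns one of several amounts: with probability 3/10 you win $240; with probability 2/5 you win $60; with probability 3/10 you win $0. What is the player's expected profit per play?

E[payout] = 240·3/10 + 60·2/5 + 0·3/10
 = 72 + 24 + 0
 = 96
Net = 96 - 42 = 54

54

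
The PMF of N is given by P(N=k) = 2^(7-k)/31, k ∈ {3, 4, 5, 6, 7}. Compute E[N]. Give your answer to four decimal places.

E[N] = Σ n·P(N=n)
 = 3·16/31 + 4·8/31 + 5·4/31 + 6·2/31 + 7·1/31
 = 48/31 + 32/31 + 20/31 + 12/31 + 7/31
 = 119/31

3.8387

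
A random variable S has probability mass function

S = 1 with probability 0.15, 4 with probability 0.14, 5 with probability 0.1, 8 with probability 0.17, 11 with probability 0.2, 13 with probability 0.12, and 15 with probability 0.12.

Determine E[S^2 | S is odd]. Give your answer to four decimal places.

P(S is odd) = 0.15 + 0.1 + 0.2 + 0.12 + 0.12 = 0.69.
E[S^2 | S is odd] = [1·0.15 + 25·0.1 + 121·0.2 + 169·0.12 + 225·0.12] / 0.69
 = 74.13 / 0.69
 = 2471/23

107.4348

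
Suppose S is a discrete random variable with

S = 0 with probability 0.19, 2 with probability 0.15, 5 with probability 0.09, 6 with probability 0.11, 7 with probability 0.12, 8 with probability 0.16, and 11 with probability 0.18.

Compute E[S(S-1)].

39.2

E[S(S-1)] = Σ s(s-1)·P(S=s)
 = 0·0.19 + 2·0.15 + 20·0.09 + 30·0.11 + 42·0.12 + 56·0.16 + 110·0.18
 = 0 + 0.3 + 1.8 + 3.3 + 5.04 + 8.96 + 19.8
 = 39.2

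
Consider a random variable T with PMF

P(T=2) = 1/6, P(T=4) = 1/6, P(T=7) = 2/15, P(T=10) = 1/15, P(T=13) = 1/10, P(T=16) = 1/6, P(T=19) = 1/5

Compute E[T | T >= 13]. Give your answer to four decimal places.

P(T >= 13) = 1/10 + 1/6 + 1/5 = 7/15.
E[T | T >= 13] = [13·1/10 + 16·1/6 + 19·1/5] / (7/15)
 = 233/30 / (7/15)
 = 233/14

16.6429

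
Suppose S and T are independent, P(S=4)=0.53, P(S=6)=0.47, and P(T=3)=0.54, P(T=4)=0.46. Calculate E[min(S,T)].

E[min(S,T)] = Σ_s Σ_t min(s,t) · P(S=s)P(T=t)
 = 3·0.2862 + 4·0.2438 + 3·0.2538 + 4·0.2162
 = 0.8586 + 0.9752 + 0.7614 + 0.8648
 = 3.46

3.46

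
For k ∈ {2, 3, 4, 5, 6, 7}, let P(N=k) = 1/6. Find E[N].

E[N] = Σ n·P(N=n)
 = 2·1/6 + 3·1/6 + 4·1/6 + 5·1/6 + 6·1/6 + 7·1/6
 = 1/3 + 1/2 + 2/3 + 5/6 + 1 + 7/6
 = 9/2

4.5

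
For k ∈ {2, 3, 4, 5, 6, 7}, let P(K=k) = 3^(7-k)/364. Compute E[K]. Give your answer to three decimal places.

E[K] = Σ k·P(K=k)
 = 2·243/364 + 3·81/364 + 4·27/364 + 5·9/364 + 6·3/364 + 7·1/364
 = 243/182 + 243/364 + 27/91 + 45/364 + 9/182 + 1/52
 = 907/364

2.492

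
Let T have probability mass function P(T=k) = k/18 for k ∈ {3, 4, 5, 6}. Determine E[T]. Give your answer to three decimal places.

E[T] = Σ t·P(T=t)
 = 3·1/6 + 4·2/9 + 5·5/18 + 6·1/3
 = 1/2 + 8/9 + 25/18 + 2
 = 43/9

4.778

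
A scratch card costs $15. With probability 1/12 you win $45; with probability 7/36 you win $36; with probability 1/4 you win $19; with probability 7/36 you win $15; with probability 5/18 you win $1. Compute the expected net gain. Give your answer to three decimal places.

3.694

E[payout] = 45·1/12 + 36·7/36 + 19·1/4 + 15·7/36 + 1·5/18
 = 15/4 + 7 + 19/4 + 35/12 + 5/18
 = 673/36
Net = 673/36 - 15 = 133/36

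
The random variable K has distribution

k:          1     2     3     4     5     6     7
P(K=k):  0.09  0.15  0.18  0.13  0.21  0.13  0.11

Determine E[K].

4.05

E[K] = Σ k·P(K=k)
 = 1·0.09 + 2·0.15 + 3·0.18 + 4·0.13 + 5·0.21 + 6·0.13 + 7·0.11
 = 0.09 + 0.3 + 0.54 + 0.52 + 1.05 + 0.78 + 0.77
 = 4.05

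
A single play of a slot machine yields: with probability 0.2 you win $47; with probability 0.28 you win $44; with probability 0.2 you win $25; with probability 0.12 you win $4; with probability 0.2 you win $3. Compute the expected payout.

27.8

E[payout] = 47·0.2 + 44·0.28 + 25·0.2 + 4·0.12 + 3·0.2
 = 9.4 + 12.32 + 5 + 0.48 + 0.6
 = 27.8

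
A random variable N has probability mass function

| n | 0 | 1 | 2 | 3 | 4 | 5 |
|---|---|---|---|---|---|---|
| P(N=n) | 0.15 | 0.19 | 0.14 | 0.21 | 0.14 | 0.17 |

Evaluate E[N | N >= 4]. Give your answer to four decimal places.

P(N >= 4) = 0.14 + 0.17 = 0.31.
E[N | N >= 4] = [4·0.14 + 5·0.17] / 0.31
 = 1.41 / 0.31
 = 141/31

4.5484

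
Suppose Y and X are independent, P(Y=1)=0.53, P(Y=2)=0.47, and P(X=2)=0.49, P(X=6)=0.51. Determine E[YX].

E[YX] = Σ_y Σ_x yx · P(Y=y)P(X=x)
 = 2·0.2597 + 6·0.2703 + 4·0.2303 + 12·0.2397
 = 0.5194 + 1.6218 + 0.9212 + 2.8764
 = 5.9388

5.9388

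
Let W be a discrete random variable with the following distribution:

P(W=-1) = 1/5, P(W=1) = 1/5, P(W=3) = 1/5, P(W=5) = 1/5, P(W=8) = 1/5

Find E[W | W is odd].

P(W is odd) = 1/5 + 1/5 + 1/5 + 1/5 = 4/5.
E[W | W is odd] = [(-1)·1/5 + 1·1/5 + 3·1/5 + 5·1/5] / (4/5)
 = 8/5 / (4/5)
 = 2

2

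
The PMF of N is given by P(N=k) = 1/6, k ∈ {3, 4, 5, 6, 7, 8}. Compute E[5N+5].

32.5

E[5N+5] = Σ (5n+5)·P(N=n)
 = 20·1/6 + 25·1/6 + 30·1/6 + 35·1/6 + 40·1/6 + 45·1/6
 = 10/3 + 25/6 + 5 + 35/6 + 20/3 + 15/2
 = 65/2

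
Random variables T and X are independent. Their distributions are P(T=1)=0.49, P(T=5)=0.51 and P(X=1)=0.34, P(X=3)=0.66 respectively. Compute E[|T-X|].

2.0136

E[|T-X|] = Σ_t Σ_x |t-x| · P(T=t)P(X=x)
 = 0·0.1666 + 2·0.3234 + 4·0.1734 + 2·0.3366
 = 0 + 0.6468 + 0.6936 + 0.6732
 = 2.0136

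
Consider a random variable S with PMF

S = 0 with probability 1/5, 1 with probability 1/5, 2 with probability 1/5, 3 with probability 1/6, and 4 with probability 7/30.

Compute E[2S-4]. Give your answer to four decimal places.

0.0667

E[2S-4] = Σ (2s-4)·P(S=s)
 = (-4)·1/5 + (-2)·1/5 + 0·1/5 + 2·1/6 + 4·7/30
 = (-4/5) + (-2/5) + 0 + 1/3 + 14/15
 = 1/15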